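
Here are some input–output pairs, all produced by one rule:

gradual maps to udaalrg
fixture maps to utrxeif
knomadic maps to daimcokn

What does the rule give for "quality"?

What's happening: move the last 3 characters to the front (rotate right by 3), then take characters alternately from the front and the back (1st, last, 2nd, 2nd-last, ...).
Doing the same to "quality": "iltayuq".

iltayuq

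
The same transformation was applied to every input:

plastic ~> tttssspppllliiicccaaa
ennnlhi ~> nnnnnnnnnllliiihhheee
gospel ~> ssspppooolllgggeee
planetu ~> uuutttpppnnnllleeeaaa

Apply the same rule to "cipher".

What's happening: repeat every character 3 times, then sort the characters into reverse alphabetical order.
For "cipher", step one produces "ccciiippphhheeerrr"; step two turns that into "rrrpppiiihhheeeccc".

rrrpppiiihhheeeccc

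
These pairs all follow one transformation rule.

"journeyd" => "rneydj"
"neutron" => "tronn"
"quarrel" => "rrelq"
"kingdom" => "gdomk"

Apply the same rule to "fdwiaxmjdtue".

The rule is to move the first character to the end, then delete the first 2 characters.
"fdwiaxmjdtue" → "dwiaxmjdtuef" → "iaxmjdtuef".
(Check on "neutron": → "eutronn" → "tronn" ✓)

iaxmjdtuef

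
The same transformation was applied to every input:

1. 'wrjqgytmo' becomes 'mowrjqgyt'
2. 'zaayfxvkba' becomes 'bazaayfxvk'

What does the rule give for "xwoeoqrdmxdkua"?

Rule — move the last 2 characters to the front (rotate right by 2).
So "xwoeoqrdmxdkua" becomes "uaxwoeoqrdmxdk".

uaxwoeoqrdmxdk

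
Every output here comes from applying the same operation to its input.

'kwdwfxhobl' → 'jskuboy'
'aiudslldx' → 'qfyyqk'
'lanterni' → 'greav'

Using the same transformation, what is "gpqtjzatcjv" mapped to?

gwmngpwi

The pattern: delete the first 3 characters, then shift every letter 13 places forward in the alphabet (wrapping around) — i.e. ROT13.
For "gpqtjzatcjv", step one produces "tjzatcjv"; step two turns that into "gwmngpwi".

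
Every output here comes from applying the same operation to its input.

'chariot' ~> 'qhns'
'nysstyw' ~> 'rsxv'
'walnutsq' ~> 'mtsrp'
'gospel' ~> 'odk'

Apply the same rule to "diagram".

The transformation: shift every letter 1 place backward in the alphabet (wrapping around), then delete the first 3 characters.
For "diagram", step one produces "chzfqzl"; step two turns that into "fqzl".

fqzl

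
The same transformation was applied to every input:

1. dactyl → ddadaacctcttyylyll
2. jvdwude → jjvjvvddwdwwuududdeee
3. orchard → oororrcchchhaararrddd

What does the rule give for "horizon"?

The rule is to repeat every character 3 times, then swap each adjacent pair of characters (1↔2, 3↔4, ...).
"horizon" → "hhhooorrriiizzzooonnn" → "hhohoorririizzozoonnn".

hhohoorririizzozoonnn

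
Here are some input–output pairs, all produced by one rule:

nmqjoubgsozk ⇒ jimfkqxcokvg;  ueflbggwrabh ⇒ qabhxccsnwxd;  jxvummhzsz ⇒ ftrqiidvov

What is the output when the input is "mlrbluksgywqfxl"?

Looking at the pairs, the operation is to shift every letter 4 places backward in the alphabet (wrapping around).
For "mlrbluksgywqfxl" the result is "ihnxhqgocusmbth".

ihnxhqgocusmbth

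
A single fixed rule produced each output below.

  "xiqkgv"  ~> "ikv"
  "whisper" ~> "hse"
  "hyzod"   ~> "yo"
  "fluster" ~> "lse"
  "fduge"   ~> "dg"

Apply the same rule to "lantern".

atr

Looking at the pairs, the operation is to keep every other character starting from the second (positions 2nd, 4th, 6th, ...).
"lantern" → "atr".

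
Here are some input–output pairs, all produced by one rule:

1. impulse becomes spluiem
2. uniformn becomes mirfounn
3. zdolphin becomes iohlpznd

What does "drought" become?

hogudtr

The rule is to take characters alternately from the front and the back (1st, last, 2nd, 2nd-last, ...), then move the first 3 characters to the end (rotate left by 3).
"drought" → "dtrhogu" → "hogudtr".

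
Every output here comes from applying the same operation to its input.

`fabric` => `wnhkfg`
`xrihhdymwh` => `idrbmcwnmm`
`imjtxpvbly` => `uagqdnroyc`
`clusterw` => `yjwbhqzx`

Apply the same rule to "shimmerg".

The transformation: swap the front and back halves of the string, then shift every letter 5 places forward in the alphabet (wrapping around).
Starting from "shimmerg": after the first operation, "mergshim"; after the second, "rjwlxmnr".

rjwlxmnr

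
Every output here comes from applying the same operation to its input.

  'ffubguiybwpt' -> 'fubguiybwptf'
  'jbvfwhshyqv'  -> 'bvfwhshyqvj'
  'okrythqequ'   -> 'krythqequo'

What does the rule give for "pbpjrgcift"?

Each output is the input with this applied: move the first character to the end.
Applying that to "pbpjrgcift" gives "bpjrgciftp".

bpjrgciftp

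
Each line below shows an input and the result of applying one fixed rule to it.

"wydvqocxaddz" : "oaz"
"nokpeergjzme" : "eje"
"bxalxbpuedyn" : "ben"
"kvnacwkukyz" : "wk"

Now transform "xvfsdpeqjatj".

pjj

The transformation: delete the first 3 characters, then keep one character in every 3, starting at position 3 (positions 3rd, 6th, 9th, ...).
Doing the same to "xvfsdpeqjatj": "pjj".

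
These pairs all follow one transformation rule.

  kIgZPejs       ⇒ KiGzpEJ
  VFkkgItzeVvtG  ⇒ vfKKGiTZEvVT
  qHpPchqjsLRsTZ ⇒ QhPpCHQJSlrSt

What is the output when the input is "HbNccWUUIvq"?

In each case the input is transformed by: flip the case of every letter, then delete the last character.
For "HbNccWUUIvq", step one produces "hBnCCwuuiVQ"; step two turns that into "hBnCCwuuiV".
(Check on "VFkkgItzeVvtG": → "vfKKGiTZEvVTg" → "vfKKGiTZEvVT" ✓)

hBnCCwuuiV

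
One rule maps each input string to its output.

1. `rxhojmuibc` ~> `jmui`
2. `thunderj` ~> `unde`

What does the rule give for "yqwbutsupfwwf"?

Looking at the pairs, the operation is to delete the last 2 characters, then keep only the last 4 characters.
On "yqwbutsupfwwf": the first step gives "yqwbutsupfw", and the second then gives "upfw".

upfw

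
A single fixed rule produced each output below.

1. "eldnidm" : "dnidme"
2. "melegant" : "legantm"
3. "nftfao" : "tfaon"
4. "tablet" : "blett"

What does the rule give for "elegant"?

egante

The pattern: move the first character to the end, then delete the first character.
Applying both steps to "elegant": "legante", then "egante".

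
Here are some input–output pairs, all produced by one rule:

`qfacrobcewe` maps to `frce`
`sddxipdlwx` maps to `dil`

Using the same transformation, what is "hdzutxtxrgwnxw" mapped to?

dtxww

In each case the input is transformed by: keep one character in every 3, starting at position 2 (positions 2nd, 5th, 8th, ...).
Doing the same to "hdzutxtxrgwnxw": "dtxww".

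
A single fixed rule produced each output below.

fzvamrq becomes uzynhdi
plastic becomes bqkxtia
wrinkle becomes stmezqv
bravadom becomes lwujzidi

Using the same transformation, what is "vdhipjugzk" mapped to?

ohsdlpqxrc

Looking at the pairs, the operation is to move the last 3 characters to the front (rotate right by 3), then shift every letter 8 places forward in the alphabet (wrapping around).
On "vdhipjugzk": the first step gives "gzkvdhipju", and the second then gives "ohsdlpqxrc".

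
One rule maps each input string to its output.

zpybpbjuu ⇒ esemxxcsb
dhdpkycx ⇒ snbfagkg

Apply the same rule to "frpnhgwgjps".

The transformation: move the first 3 characters to the end (rotate left by 3), then shift every letter 3 places forward in the alphabet (wrapping around).
Starting from "frpnhgwgjps": after the first operation, "nhgwgjpsfrp"; after the second, "qkjzjmsvius".

qkjzjmsvius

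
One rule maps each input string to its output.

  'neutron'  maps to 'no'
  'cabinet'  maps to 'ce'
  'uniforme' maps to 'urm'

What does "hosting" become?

In each case the input is transformed by: swap each adjacent pair of characters (1↔2, 3↔4, ...), then keep one character in every 3, starting at position 2 (positions 2nd, 5th, 8th, ...).
Applying both steps to "hosting": "ohtsnig", then "hn".

hn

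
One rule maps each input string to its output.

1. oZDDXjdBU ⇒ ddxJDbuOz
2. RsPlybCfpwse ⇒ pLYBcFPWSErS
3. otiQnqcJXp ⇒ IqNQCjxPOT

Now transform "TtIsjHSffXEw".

Looking at the pairs, the operation is to move the first 2 characters to the end (rotate left by 2), then flip the case of every letter.
Working it through for "TtIsjHSffXEw": intermediate "IsjHSffXEwTt", final "iSJhsFFxeWtT".

iSJhsFFxeWtT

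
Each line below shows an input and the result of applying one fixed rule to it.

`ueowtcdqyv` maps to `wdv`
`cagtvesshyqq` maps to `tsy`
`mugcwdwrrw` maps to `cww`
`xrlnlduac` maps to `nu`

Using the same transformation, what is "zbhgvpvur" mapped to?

The pattern: delete the first 2 characters, then keep one character in every 3, starting at position 2 (positions 2nd, 5th, 8th, ...).
Applying both steps to "zbhgvpvur": "hgvpvur", then "gv".
(Check on "cagtvesshyqq": → "gtvesshyqq" → "tsy" ✓)

gv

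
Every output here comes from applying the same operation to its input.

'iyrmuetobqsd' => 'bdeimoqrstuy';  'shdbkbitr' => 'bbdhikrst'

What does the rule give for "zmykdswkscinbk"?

bcdikkkmnsswyz

What's happening: sort the characters into alphabetical order.
"zmykdswkscinbk" → "bcdikkkmnsswyz".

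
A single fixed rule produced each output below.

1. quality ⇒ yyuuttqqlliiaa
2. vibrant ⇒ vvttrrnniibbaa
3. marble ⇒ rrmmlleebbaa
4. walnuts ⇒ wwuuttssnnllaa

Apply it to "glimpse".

The transformation: sort the characters into reverse alphabetical order, then double every character.
Working it through for "glimpse": intermediate "spmlige", final "ssppmmlliiggee".

ssppmmlliiggee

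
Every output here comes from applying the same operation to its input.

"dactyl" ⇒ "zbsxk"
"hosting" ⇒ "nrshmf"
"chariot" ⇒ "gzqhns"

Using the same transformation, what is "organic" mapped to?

qfzmhb

The pattern: shift every letter 1 place backward in the alphabet (wrapping around), then delete the first character.
Applying both steps to "organic": "nqfzmhb", then "qfzmhb".
(Check on "dactyl": → "czbsxk" → "zbsxk" ✓)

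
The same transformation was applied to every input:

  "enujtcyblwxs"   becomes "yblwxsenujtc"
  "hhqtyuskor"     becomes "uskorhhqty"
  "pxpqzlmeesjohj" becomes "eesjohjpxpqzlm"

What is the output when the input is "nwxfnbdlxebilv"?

lxebilvnwxfnbd

Each output is the input with this applied: swap the front and back halves of the string.
For "nwxfnbdlxebilv" the result is "lxebilvnwxfnbd".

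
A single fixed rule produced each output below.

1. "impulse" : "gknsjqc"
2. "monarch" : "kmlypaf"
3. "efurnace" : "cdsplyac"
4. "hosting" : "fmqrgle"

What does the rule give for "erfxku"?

What's happening: shift every letter 2 places backward in the alphabet (wrapping around).
For "erfxku" the result is "cpdvis".

cpdvis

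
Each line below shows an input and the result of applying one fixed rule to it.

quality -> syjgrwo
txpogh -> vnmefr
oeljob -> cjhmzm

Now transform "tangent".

yleclrr

Looking at the pairs, the operation is to move the first character to the end, then shift every letter 2 places backward in the alphabet (wrapping around).
Working it through for "tangent": intermediate "angentt", final "yleclrr".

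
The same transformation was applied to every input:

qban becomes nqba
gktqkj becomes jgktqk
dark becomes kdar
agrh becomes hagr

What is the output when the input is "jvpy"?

The transformation: move the last character to the front.
Applying that to "jvpy" gives "yjvp".

yjvp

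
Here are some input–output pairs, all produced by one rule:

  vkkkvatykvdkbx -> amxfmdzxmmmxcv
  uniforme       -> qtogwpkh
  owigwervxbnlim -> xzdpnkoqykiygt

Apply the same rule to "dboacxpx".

In each case the input is transformed by: shift every letter 2 places forward in the alphabet (wrapping around), then swap the front and back halves of the string.
Working it through for "dboacxpx": intermediate "fdqcezrz", final "ezrzfdqc".

ezrzfdqc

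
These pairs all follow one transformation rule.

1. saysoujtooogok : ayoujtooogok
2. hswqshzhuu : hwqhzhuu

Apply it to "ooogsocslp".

In each case the input is transformed by: remove every "s".
Doing the same to "ooogsocslp": "ooogoclp".

ooogoclp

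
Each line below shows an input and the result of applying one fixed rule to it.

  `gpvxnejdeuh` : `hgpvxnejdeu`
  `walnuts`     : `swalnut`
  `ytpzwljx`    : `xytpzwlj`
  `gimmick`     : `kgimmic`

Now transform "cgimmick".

kcgimmic

The rule is to move the last character to the front.
So "cgimmick" becomes "kcgimmic".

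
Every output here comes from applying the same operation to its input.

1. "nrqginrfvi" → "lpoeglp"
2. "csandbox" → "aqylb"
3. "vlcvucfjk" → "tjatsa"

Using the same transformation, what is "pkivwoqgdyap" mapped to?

The transformation: shift every letter 2 places backward in the alphabet (wrapping around), then delete the last 3 characters.
Applying that to "pkivwoqgdyap" gives "nigtumoeb".

nigtumoeb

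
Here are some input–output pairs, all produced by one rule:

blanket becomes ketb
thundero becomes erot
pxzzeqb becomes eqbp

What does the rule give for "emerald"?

Looking at the pairs, the operation is to move the first character to the end, then keep only the last 4 characters.
On "emerald": the first step gives "meralde", and the second then gives "alde".
(Check on "thundero": → "hunderot" → "erot" ✓)

alde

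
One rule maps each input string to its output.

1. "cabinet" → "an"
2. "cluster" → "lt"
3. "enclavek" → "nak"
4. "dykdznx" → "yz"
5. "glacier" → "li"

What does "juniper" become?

What's happening: keep one character in every 3, starting at position 2 (positions 2nd, 5th, 8th, ...).
Applying that to "juniper" gives "up".

up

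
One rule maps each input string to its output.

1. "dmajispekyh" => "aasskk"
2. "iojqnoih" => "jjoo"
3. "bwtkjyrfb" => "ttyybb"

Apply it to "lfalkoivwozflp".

Rule — keep one character in every 3, starting at position 3 (positions 3rd, 6th, 9th, ...), then double every character.
For "lfalkoivwozflp", step one produces "aowf"; step two turns that into "aaoowwff".

aaoowwff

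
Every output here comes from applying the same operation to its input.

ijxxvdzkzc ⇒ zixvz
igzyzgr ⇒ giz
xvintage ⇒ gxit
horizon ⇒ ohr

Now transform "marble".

The pattern: move the last 3 characters to the front (rotate right by 3), then keep every other character starting from the second (positions 2nd, 4th, 6th, ...).
"marble" → "blemar" → "lmr".

lmr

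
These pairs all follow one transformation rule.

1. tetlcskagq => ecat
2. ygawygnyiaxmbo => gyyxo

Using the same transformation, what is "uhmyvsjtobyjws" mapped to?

Looking at the pairs, the operation is to move the first character to the end, then keep one character in every 3, starting at position 1 (positions 1st, 4th, 7th, ...).
So "uhmyvsjtobyjws" becomes "hvtys".
(Check on "ygawygnyiaxmbo": → "gawygnyiaxmboy" → "gyyxo" ✓)

hvtys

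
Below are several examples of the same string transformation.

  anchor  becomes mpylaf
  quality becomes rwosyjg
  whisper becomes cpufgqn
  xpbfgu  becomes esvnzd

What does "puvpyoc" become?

The transformation: shift every letter 2 places backward in the alphabet (wrapping around), then move the last 2 characters to the front (rotate right by 2).
Working it through for "puvpyoc": intermediate "nstnwma", final "manstnw".

manstnw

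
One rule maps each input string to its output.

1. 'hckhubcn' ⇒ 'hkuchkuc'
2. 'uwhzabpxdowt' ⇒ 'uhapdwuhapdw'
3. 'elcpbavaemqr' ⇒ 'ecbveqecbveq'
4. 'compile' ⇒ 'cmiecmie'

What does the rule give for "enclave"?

ecaeecae

What's happening: keep every other character starting from the first (positions 1st, 3rd, 5th, ...), then write the whole string twice.
On "enclave": the first step gives "ecae", and the second then gives "ecaeecae".
(Check on "elcpbavaemqr": → "ecbveq" → "ecbveqecbveq" ✓)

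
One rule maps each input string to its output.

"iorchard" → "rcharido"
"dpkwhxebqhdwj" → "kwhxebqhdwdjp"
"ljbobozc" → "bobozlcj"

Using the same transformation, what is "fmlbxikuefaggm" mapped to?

lbxikuefaggfmm

The rule is to swap the first and last characters, then move the first 2 characters to the end (rotate left by 2).
Starting from "fmlbxikuefaggm": after the first operation, "mmlbxikuefaggf"; after the second, "lbxikuefaggfmm".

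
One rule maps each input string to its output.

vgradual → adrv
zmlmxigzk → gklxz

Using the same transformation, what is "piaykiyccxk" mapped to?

Each output is the input with this applied: keep every other character starting from the first (positions 1st, 3rd, 5th, ...), then sort the characters into alphabetical order.
On "piaykiyccxk": the first step gives "pakyck", and the second then gives "ackkpy".

ackkpy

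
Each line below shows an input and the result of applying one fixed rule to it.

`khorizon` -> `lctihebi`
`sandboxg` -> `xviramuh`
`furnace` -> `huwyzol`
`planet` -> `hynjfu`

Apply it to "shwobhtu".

The rule is to shift every letter 6 places backward in the alphabet (wrapping around), then move the first 3 characters to the end (rotate left by 3).
So "shwobhtu" becomes "ivbnombq".
(Check on "furnace": → "zolhuwy" → "huwyzol" ✓)

ivbnombq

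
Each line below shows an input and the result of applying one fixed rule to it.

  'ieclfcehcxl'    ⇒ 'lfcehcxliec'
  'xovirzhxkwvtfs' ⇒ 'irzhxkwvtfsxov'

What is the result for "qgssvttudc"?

svttudcqgs

The rule is to move the first 3 characters to the end (rotate left by 3).
So "qgssvttudc" becomes "svttudcqgs".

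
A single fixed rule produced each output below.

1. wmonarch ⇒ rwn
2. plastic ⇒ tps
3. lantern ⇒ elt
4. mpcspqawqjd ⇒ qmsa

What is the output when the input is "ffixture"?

Looking at the pairs, the operation is to move the last 3 characters to the front (rotate right by 3), then keep one character in every 3, starting at position 1 (positions 1st, 4th, 7th, ...).
For "ffixture", step one produces "ureffixt"; step two turns that into "ufx".

ufx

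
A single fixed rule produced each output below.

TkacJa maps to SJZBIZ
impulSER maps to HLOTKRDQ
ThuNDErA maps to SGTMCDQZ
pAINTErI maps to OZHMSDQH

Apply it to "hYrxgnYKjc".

In each case the input is transformed by: shift every letter 1 place backward in the alphabet (wrapping around), then convert every letter to uppercase.
For "hYrxgnYKjc" the result is "GXQWFMXJIB".

GXQWFMXJIB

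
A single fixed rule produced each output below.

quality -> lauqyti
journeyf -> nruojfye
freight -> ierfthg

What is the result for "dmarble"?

The rule is to move the last 3 characters to the front (rotate right by 3), then reverse the string.
For "dmarble", step one produces "bledmar"; step two turns that into "ramdelb".

ramdelb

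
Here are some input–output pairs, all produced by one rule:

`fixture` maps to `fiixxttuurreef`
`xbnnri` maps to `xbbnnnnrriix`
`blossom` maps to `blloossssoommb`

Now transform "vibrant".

viibbrraannttv

Each output is the input with this applied: double every character, then move the first character to the end.
Working it through for "vibrant": intermediate "vviibbrraanntt", final "viibbrraannttv".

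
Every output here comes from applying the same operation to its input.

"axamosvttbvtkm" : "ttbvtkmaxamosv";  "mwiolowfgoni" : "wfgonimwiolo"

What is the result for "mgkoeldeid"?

The pattern: swap the front and back halves of the string.
So "mgkoeldeid" becomes "ldeidmgkoe".

ldeidmgkoe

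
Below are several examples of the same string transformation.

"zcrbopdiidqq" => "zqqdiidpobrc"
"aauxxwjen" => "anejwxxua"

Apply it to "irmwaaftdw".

Rule — move the first character to the end, then reverse the string.
"irmwaaftdw" → "iwdtfaawmr".
(Check on "zcrbopdiidqq": → "crbopdiidqqz" → "zqqdiidpobrc" ✓)

iwdtfaawmr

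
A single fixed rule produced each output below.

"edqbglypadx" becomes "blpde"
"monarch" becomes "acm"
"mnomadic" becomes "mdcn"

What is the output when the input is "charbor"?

roc

Rule — move the first 2 characters to the end (rotate left by 2), then keep every other character starting from the second (positions 2nd, 4th, 6th, ...).
"charbor" → "arborch" → "roc".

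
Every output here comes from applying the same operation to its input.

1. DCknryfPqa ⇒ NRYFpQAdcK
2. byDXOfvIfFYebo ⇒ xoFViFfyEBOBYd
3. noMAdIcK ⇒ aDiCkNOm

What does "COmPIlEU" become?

In each case the input is transformed by: move the first 3 characters to the end (rotate left by 3), then flip the case of every letter.
On "COmPIlEU": the first step gives "PIlEUCOm", and the second then gives "piLeucoM".

piLeucoM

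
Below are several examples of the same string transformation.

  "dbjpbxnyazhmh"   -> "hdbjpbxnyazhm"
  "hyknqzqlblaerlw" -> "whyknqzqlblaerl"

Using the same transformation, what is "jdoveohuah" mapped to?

hjdoveohua

Each output is the input with this applied: move the last character to the front.
So "jdoveohuah" becomes "hjdoveohua".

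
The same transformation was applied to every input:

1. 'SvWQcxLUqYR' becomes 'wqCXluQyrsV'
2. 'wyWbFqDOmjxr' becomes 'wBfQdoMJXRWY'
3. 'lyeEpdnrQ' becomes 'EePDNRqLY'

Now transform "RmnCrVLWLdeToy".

Rule — flip the case of every letter, then move the first 2 characters to the end (rotate left by 2).
For "RmnCrVLWLdeToy", step one produces "rMNcRvlwlDEtOY"; step two turns that into "NcRvlwlDEtOYrM".

NcRvlwlDEtOYrM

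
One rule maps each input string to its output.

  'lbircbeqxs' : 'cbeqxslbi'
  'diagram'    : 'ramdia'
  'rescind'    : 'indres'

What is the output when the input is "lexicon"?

The rule is to move the first 3 characters to the end (rotate left by 3), then delete the first character.
Working it through for "lexicon": intermediate "iconlex", final "conlex".

conlex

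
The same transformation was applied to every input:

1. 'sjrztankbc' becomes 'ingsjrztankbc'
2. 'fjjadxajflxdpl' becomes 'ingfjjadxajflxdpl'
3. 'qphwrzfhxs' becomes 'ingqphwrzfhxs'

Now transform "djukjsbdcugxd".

ingdjukjsbdcugxd

Rule — prepend "ing".
On "djukjsbdcugxd" that produces "ingdjukjsbdcugxd".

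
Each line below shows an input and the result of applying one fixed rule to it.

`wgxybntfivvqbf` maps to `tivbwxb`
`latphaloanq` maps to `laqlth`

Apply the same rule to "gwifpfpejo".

pjgip

What's happening: keep every other character starting from the first (positions 1st, 3rd, 5th, ...), then move the first 3 characters to the end (rotate left by 3).
For "gwifpfpejo" the result is "pjgip".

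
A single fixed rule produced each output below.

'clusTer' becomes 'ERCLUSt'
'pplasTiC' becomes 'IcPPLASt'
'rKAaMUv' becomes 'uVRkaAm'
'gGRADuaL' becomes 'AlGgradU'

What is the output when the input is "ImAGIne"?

What's happening: move the last 2 characters to the front (rotate right by 2), then flip the case of every letter.
For "ImAGIne", step one produces "neImAGI"; step two turns that into "NEiMagi".
(Check on "clusTer": → "erclusT" → "ERCLUSt" ✓)

NEiMagi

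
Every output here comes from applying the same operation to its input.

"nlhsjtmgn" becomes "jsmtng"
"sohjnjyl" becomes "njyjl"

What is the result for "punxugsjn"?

uxsgnj

The rule is to delete the first 3 characters, then swap each adjacent pair of characters (1↔2, 3↔4, ...).
Applying that to "punxugsjn" gives "uxsgnj".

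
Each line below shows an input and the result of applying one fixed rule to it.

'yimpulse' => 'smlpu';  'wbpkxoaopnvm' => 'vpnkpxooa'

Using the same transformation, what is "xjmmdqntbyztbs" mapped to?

Looking at the pairs, the operation is to take characters alternately from the front and the back (1st, last, 2nd, 2nd-last, ...), then delete the first 3 characters.
Starting from "xjmmdqntbyztbs": after the first operation, "xsjbmtmzdyqbnt"; after the second, "bmtmzdyqbnt".

bmtmzdyqbnt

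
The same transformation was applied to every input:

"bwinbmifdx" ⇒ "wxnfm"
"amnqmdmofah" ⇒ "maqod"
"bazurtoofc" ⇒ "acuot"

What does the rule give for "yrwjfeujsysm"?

rmjyej

Looking at the pairs, the operation is to keep every other character starting from the second (positions 2nd, 4th, 6th, ...), then take characters alternately from the front and the back (1st, last, 2nd, 2nd-last, ...).
Applying both steps to "yrwjfeujsysm": "rjejym", then "rmjyej".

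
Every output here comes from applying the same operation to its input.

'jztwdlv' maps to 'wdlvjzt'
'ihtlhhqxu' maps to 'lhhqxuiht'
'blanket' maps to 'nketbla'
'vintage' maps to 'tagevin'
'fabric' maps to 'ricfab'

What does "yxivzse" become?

In each case the input is transformed by: move the first 3 characters to the end (rotate left by 3).
For "yxivzse" the result is "vzseyxi".

vzseyxi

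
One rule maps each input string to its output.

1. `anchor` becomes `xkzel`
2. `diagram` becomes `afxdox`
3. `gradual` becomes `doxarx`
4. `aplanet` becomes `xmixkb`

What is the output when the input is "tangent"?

In each case the input is transformed by: shift every letter 3 places backward in the alphabet (wrapping around), then delete the last character.
On "tangent": the first step gives "qxkdbkq", and the second then gives "qxkdbk".

qxkdbk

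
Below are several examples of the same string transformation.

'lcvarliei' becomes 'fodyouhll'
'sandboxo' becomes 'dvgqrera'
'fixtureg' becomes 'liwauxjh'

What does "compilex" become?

The rule is to swap each adjacent pair of characters (1↔2, 3↔4, ...), then shift every letter 3 places forward in the alphabet (wrapping around).
Starting from "compilex": after the first operation, "ocpmlixe"; after the second, "rfspolah".

rfspolah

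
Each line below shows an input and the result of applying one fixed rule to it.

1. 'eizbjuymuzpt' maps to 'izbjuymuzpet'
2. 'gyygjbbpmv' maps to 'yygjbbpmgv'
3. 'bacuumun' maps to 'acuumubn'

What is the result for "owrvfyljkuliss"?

wrvfyljkulisos

Rule — swap the first and last characters, then move the first character to the end.
On "owrvfyljkuliss" that produces "wrvfyljkulisos".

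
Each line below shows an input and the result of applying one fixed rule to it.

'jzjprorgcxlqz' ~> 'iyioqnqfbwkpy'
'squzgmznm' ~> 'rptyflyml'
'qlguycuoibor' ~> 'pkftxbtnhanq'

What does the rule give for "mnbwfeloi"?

lmavedknh

Each output is the input with this applied: shift every letter 1 place backward in the alphabet (wrapping around).
So "mnbwfeloi" becomes "lmavedknh".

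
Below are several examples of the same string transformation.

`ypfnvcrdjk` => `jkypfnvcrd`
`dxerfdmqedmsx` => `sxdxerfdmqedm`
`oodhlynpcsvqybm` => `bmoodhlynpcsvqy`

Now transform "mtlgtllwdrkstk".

The transformation: move the last 2 characters to the front (rotate right by 2).
So "mtlgtllwdrkstk" becomes "tkmtlgtllwdrks".

tkmtlgtllwdrks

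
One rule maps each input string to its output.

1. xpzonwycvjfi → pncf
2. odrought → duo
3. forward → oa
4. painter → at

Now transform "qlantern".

ltq

In each case the input is transformed by: swap the first and last characters, then keep one character in every 3, starting at position 2 (positions 2nd, 5th, 8th, ...).
Applying both steps to "qlantern": "nlanterq", then "ltq".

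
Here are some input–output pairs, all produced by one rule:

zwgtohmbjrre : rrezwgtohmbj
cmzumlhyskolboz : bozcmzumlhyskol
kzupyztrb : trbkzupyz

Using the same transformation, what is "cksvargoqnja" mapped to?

njacksvargoq

The pattern: move the last 3 characters to the front (rotate right by 3).
So "cksvargoqnja" becomes "njacksvargoq".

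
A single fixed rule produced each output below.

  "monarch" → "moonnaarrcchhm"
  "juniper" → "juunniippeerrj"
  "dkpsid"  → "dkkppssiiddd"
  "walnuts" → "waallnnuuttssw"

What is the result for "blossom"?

Looking at the pairs, the operation is to double every character, then move the first character to the end.
So "blossom" becomes "blloossssoommb".

blloossssoommb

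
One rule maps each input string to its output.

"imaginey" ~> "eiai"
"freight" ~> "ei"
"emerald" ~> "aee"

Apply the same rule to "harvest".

ea

The transformation: move the last 3 characters to the front (rotate right by 3), then keep only the vowels.
For "harvest", step one produces "estharv"; step two turns that into "ea".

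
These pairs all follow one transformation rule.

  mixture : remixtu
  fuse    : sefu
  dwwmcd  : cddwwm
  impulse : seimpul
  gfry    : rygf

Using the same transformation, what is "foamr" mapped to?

The rule is to move the last 2 characters to the front (rotate right by 2).
For "foamr" the result is "mrfoa".

mrfoa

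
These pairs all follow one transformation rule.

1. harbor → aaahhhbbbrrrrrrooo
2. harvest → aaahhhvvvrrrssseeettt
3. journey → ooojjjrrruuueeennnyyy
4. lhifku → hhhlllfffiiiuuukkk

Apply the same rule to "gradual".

The transformation: swap each adjacent pair of characters (1↔2, 3↔4, ...), then repeat every character 3 times.
On "gradual": the first step gives "rgdaaul", and the second then gives "rrrgggdddaaaaaauuulll".

rrrgggdddaaaaaauuulll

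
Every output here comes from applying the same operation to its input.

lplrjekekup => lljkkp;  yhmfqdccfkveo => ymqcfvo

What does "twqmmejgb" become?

tqmjb

Each output is the input with this applied: keep every other character starting from the first (positions 1st, 3rd, 5th, ...).
"twqmmejgb" → "tqmjb".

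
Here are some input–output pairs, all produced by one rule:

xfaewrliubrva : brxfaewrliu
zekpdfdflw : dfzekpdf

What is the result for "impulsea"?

The rule is to delete the last 2 characters, then move the last 2 characters to the front (rotate right by 2).
Working it through for "impulsea": intermediate "impuls", final "lsimpu".

lsimpu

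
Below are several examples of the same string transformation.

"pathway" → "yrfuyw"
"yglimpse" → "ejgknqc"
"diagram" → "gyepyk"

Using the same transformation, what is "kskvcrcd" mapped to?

What's happening: shift every letter 2 places backward in the alphabet (wrapping around), then delete the first character.
Working it through for "kskvcrcd": intermediate "iqitapab", final "qitapab".

qitapab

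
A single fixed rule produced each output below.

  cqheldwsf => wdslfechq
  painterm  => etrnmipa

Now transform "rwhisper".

Looking at the pairs, the operation is to move the last 3 characters to the front (rotate right by 3), then take characters alternately from the front and the back (1st, last, 2nd, 2nd-last, ...).
Starting from "rwhisper": after the first operation, "perrwhis"; after the second, "pseirhrw".

pseirhrw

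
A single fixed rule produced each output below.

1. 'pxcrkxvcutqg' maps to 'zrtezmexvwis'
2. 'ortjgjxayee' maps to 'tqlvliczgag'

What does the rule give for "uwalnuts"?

ywncwpuv

Looking at the pairs, the operation is to shift every letter 2 places forward in the alphabet (wrapping around), then swap each adjacent pair of characters (1↔2, 3↔4, ...).
On "uwalnuts": the first step gives "wycnpwvu", and the second then gives "ywncwpuv".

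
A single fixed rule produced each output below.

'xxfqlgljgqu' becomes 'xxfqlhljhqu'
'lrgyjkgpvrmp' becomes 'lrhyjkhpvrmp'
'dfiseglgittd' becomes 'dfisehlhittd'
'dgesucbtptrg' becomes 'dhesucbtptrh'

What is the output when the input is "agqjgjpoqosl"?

ahqjhjpoqosl

What's happening: replace every "g" with "h".
So "agqjgjpoqosl" becomes "ahqjhjpoqosl".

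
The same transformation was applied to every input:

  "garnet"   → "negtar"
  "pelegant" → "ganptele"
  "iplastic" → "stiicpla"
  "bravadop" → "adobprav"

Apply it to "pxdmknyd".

knypdxdm

Each output is the input with this applied: swap the first and last characters, then swap the front and back halves of the string.
On "pxdmknyd": the first step gives "dxdmknyp", and the second then gives "knypdxdm".
(Check on "bravadop": → "pravadob" → "adobprav" ✓)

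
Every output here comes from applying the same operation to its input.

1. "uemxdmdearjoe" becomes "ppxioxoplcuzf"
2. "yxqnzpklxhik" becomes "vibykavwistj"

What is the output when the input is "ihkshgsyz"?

What's happening: shift every letter 11 places forward in the alphabet (wrapping around), then swap the first and last characters.
Applying both steps to "ihkshgsyz": "tsvdsrdjk", then "ksvdsrdjt".

ksvdsrdjt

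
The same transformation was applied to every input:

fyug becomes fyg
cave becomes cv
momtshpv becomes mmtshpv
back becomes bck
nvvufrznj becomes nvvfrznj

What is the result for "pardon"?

prdn

Rule — remove every vowel.
For "pardon" the result is "prdn".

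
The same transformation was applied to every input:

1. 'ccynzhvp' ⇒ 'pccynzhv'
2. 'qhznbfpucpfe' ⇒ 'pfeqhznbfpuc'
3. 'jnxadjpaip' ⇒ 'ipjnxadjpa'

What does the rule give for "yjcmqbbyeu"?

The rule is to swap the front and back halves of the string, then move the first 3 characters to the end (rotate left by 3).
Working it through for "yjcmqbbyeu": intermediate "bbyeuyjcmq", final "euyjcmqbby".

euyjcmqbby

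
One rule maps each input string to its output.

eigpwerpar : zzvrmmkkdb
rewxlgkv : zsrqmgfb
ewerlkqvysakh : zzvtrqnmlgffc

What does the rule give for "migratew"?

What's happening: shift every letter 5 places backward in the alphabet (wrapping around), then sort the characters into reverse alphabetical order.
For "migratew", step one produces "hdbmvozr"; step two turns that into "zvromhdb".

zvromhdb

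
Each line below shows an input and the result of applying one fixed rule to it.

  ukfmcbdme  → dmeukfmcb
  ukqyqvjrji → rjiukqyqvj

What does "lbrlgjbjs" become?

Looking at the pairs, the operation is to move the last 3 characters to the front (rotate right by 3).
For "lbrlgjbjs" the result is "bjslbrlgj".

bjslbrlgj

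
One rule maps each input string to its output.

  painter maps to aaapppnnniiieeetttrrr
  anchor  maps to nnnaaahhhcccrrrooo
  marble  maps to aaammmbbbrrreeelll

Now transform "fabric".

The rule is to swap each adjacent pair of characters (1↔2, 3↔4, ...), then repeat every character 3 times.
Starting from "fabric": after the first operation, "afrbci"; after the second, "aaafffrrrbbbccciii".

aaafffrrrbbbccciii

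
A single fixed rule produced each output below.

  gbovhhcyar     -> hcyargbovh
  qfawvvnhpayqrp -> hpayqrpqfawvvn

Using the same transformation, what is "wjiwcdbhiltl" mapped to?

The transformation: swap the front and back halves of the string.
So "wjiwcdbhiltl" becomes "bhiltlwjiwcd".

bhiltlwjiwcd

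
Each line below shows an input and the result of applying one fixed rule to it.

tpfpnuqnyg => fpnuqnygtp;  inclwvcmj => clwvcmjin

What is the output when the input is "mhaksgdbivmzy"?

Rule — move the first 2 characters to the end (rotate left by 2).
On "mhaksgdbivmzy" that produces "aksgdbivmzymh".

aksgdbivmzymh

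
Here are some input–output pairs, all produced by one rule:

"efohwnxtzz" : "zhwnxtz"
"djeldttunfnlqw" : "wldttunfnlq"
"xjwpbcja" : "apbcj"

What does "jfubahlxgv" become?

vbahlxg

The rule is to delete the first 3 characters, then move the last character to the front.
"jfubahlxgv" → "bahlxgv" → "vbahlxg".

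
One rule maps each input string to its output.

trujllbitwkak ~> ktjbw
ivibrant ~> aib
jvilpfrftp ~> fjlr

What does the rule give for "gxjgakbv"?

kgg

Rule — move the last 3 characters to the front (rotate right by 3), then keep one character in every 3, starting at position 1 (positions 1st, 4th, 7th, ...).
Starting from "gxjgakbv": after the first operation, "kbvgxjga"; after the second, "kgg".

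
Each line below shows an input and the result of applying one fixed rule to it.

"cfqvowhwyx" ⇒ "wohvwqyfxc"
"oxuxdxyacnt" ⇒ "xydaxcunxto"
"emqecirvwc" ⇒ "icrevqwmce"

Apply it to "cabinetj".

The pattern: take characters alternately from the front and the back (1st, last, 2nd, 2nd-last, ...), then reverse the string.
On "cabinetj": the first step gives "cjatbein", and the second then gives "niebtajc".
(Check on "oxuxdxyacnt": → "otxnucxadyx" → "xydaxcunxto" ✓)

niebtajc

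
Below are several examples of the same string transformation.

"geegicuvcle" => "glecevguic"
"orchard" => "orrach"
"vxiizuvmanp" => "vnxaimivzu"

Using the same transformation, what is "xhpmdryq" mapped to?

The transformation: delete the last character, then take characters alternately from the front and the back (1st, last, 2nd, 2nd-last, ...).
For "xhpmdryq", step one produces "xhpmdry"; step two turns that into "xyhrpdm".

xyhrpdm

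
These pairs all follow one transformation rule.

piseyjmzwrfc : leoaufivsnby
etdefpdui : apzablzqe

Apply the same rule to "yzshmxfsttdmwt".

uvoditboppzisp

Rule — shift every letter 4 places backward in the alphabet (wrapping around).
For "yzshmxfsttdmwt" the result is "uvoditboppzisp".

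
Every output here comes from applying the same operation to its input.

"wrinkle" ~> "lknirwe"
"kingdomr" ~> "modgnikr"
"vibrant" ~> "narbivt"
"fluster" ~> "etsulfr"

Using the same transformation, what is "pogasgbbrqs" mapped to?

qrbbgsagops

The pattern: move the last character to the front, then reverse the string.
On "pogasgbbrqs": the first step gives "spogasgbbrq", and the second then gives "qrbbgsagops".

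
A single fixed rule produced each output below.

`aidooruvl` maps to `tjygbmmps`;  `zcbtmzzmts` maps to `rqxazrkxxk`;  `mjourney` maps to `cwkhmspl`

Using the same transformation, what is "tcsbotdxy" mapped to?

vwraqzmrb

Rule — move the last 2 characters to the front (rotate right by 2), then shift every letter 2 places backward in the alphabet (wrapping around).
On "tcsbotdxy": the first step gives "xytcsbotd", and the second then gives "vwraqzmrb".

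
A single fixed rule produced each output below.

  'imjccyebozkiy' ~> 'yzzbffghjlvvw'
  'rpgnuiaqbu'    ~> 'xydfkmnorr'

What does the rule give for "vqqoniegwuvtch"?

Looking at the pairs, the operation is to sort the characters into alphabetical order, then shift every letter 3 places backward in the alphabet (wrapping around).
"vqqoniegwuvtch" → "ceghinoqqtuvvw" → "zbdefklnnqrsst".

zbdefklnnqrsst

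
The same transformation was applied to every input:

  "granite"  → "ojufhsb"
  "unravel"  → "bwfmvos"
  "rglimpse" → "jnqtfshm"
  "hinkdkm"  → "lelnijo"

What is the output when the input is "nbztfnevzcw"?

ugofwadxoca

In each case the input is transformed by: move the first 3 characters to the end (rotate left by 3), then shift every letter 1 place forward in the alphabet (wrapping around).
Working it through for "nbztfnevzcw": intermediate "tfnevzcwnbz", final "ugofwadxoca".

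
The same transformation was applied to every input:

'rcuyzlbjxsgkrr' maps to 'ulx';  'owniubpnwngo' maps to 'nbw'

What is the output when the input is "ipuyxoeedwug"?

Looking at the pairs, the operation is to keep one character in every 3, starting at position 3 (positions 3rd, 6th, 9th, ...), then delete the last character.
Applying both steps to "ipuyxoeedwug": "uodg", then "uod".

uod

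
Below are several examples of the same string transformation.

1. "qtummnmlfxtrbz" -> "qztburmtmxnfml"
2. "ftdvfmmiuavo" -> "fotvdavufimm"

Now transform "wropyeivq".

wqrvoipey

Looking at the pairs, the operation is to take characters alternately from the front and the back (1st, last, 2nd, 2nd-last, ...).
On "wropyeivq" that produces "wqrvoipey".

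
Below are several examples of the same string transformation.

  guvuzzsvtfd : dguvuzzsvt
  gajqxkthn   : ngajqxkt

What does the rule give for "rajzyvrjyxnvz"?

zrajzyvrjyxn

The rule is to move the last character to the front, then delete the last character.
Starting from "rajzyvrjyxnvz": after the first operation, "zrajzyvrjyxnv"; after the second, "zrajzyvrjyxn".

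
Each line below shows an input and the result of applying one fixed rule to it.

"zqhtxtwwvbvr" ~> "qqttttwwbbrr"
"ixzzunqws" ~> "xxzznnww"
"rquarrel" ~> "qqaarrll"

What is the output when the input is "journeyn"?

oorreenn

The pattern: keep every other character starting from the second (positions 2nd, 4th, 6th, ...), then double every character.
Starting from "journeyn": after the first operation, "oren"; after the second, "oorreenn".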